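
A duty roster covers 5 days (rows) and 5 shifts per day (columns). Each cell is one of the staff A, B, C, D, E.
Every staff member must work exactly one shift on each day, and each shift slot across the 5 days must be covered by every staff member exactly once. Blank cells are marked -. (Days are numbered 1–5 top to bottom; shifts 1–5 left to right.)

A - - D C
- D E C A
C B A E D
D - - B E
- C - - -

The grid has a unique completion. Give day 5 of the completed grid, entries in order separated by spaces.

E C D A B

Day 5, shift 4: day 5 has {C} and shift 4 has {B, C, D, E}, leaving only A.
Day 5, shift 5: day 5 has {A, C} and shift 5 has {A, C, D, E}, leaving only B.
Day 5, shift 1: day 5 has {A, B, C} and shift 1 has {A, C, D}, leaving only E.
Day 5, shift 3: day 5 has {A, B, C, E} and shift 3 has {A, E}, leaving only D.
So day 5 reads: E C D A B.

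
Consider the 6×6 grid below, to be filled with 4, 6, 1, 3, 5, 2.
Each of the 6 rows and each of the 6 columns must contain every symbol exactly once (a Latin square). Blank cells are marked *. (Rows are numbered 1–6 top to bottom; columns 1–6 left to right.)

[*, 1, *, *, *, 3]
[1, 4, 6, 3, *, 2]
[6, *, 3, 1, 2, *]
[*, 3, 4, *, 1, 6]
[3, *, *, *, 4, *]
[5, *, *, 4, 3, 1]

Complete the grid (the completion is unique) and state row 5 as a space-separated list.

3 2 1 6 4 5

Row 5, column 6: row 5 has {4, 3} and column 6 has {6, 1, 3, 2}, leaving only 5.
Row 2, column 5: row 2 has {4, 6, 1, 3, 2} and column 5 has {4, 1, 3, 2}, leaving only 5.
Row 1, column 5: row 1 has {1, 3} and column 5 has {4, 1, 3, 5, 2}, leaving only 6.
Row 3, column 2: row 3 has {6, 1, 3, 2} and column 2 has {4, 1, 3}, leaving only 5.
Row 3, column 6: row 3 has {6, 1, 3, 5, 2} and column 6 has {6, 1, 3, 5, 2}, leaving only 4.
Row 4, column 1: row 4 has {4, 6, 1, 3} and column 1 has {6, 1, 3, 5}, leaving only 2.
Row 1, column 1: row 1 has {6, 1, 3} and column 1 has {6, 1, 3, 5, 2}, leaving only 4.
Row 4, column 4: row 4 has {4, 6, 1, 3, 2} and column 4 has {4, 1, 3}, leaving only 5.
Row 1, column 4: row 1 has {4, 6, 1, 3} and column 4 has {4, 1, 3, 5}, leaving only 2.
Row 5, column 4: row 5 has {4, 3, 5} and column 4 has {4, 1, 3, 5, 2}, leaving only 6.
Row 5, column 2: row 5 has {4, 6, 3, 5} and column 2 has {4, 1, 3, 5}, leaving only 2.
Row 5, column 3: row 5 has {4, 6, 3, 5, 2} and column 3 has {4, 6, 3}, leaving only 1.
So row 5 reads: 3 2 1 6 4 5.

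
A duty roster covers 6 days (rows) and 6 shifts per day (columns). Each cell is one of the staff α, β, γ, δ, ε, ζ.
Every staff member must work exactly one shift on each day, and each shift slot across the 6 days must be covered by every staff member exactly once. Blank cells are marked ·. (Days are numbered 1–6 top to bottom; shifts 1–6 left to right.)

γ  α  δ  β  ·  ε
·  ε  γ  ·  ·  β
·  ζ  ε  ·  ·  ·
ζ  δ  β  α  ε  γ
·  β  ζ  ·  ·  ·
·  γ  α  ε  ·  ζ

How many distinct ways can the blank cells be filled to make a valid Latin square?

Day 1, shift 5: eliminating its day and shift leaves {ζ}.
Day 2, shift 1: eliminating its day and shift leaves {α, δ}.
Day 2, shift 4: eliminating its day and shift leaves {δ, ζ}.
Day 2, shift 5: eliminating its day and shift leaves {α, δ, ζ}.
Day 3, shift 1: eliminating its day and shift leaves {α, β, δ}.
Day 3, shift 4: eliminating its day and shift leaves {γ, δ}.
Day 3, shift 5: eliminating its day and shift leaves {α, β, γ, δ}.
Day 3, shift 6: eliminating its day and shift leaves {α, δ}.
Day 5, shift 1: eliminating its day and shift leaves {α, δ, ε}.
Day 5, shift 4: eliminating its day and shift leaves {γ, δ}.
Day 5, shift 5: eliminating its day and shift leaves {α, γ, δ}.
Day 5, shift 6: eliminating its day and shift leaves {α, δ}.
Day 6, shift 1: eliminating its day and shift leaves {β, δ}.
Day 6, shift 5: eliminating its day and shift leaves {β, δ}.
Enumerating the assignments across these blanks that avoid any day or shift repeat gives 3 completions.

3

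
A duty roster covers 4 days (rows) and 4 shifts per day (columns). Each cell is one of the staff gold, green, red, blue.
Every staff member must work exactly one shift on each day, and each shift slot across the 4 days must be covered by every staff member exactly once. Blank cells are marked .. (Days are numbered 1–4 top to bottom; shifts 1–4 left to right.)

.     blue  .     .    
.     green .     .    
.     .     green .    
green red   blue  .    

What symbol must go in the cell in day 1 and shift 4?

Day 3, shift 2: day 3 has {green} and shift 2 has {green, red, blue}, leaving only gold.
Day 4, shift 4: day 4 has {green, red, blue} and shift 4 has {}, leaving only gold.
Day 1, shift 4 is narrowed to {green, red}.
If it were red, then day 1, shift 3 would be left with no valid symbol.
So day 1, shift 4 must be green.

green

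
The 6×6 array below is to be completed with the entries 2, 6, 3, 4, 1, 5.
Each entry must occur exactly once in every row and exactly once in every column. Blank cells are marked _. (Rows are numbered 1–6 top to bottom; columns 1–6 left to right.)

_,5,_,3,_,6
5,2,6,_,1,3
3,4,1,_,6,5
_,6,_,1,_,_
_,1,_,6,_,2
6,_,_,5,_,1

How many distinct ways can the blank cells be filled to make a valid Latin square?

Row 1, column 1: eliminating its row and column leaves {2, 4, 1}.
Row 1, column 3: eliminating its row and column leaves {2, 4}.
Row 1, column 5: eliminating its row and column leaves {2, 4}.
Row 2, column 4: eliminating its row and column leaves {4}.
Row 3, column 4: eliminating its row and column leaves {2}.
Row 4, column 1: eliminating its row and column leaves {2, 4}.
Row 4, column 3: eliminating its row and column leaves {2, 3, 4, 5}.
Row 4, column 5: eliminating its row and column leaves {2, 3, 4, 5}.
Row 4, column 6: eliminating its row and column leaves {4}.
Row 5, column 1: eliminating its row and column leaves {4}.
Row 5, column 3: eliminating its row and column leaves {3, 4, 5}.
Row 5, column 5: eliminating its row and column leaves {3, 4, 5}.
Row 6, column 2: eliminating its row and column leaves {3}.
Row 6, column 3: eliminating its row and column leaves {2, 3, 4}.
Row 6, column 5: eliminating its row and column leaves {2, 3, 4}.
Enumerating the assignments across these blanks that avoid any row or column repeat gives 4 completions.

4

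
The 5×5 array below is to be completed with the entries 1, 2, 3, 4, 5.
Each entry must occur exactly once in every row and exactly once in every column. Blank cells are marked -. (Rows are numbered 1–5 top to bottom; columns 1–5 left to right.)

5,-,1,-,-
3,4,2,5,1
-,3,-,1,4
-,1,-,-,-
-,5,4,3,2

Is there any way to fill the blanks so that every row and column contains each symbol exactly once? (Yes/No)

No row or column among the givens repeats a symbol, and propagating forced cells runs into no contradiction.
One valid completion exists (for instance, 5 2 1 4 3 / 3 4 2 5 1 / 2 3 5 1 4 / 4 1 3 2 5 / 1 5 4 3 2).

Yes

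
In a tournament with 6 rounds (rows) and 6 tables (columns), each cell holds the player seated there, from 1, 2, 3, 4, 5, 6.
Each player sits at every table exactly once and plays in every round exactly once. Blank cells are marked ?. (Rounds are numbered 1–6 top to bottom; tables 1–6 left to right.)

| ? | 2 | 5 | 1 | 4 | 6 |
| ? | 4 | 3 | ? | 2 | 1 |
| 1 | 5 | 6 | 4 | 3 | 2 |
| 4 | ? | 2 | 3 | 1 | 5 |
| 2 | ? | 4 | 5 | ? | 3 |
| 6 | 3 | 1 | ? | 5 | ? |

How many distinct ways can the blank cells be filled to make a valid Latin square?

Round 1, table 1: eliminating its round and table leaves {3}.
Round 2, table 1: eliminating its round and table leaves {5}.
Round 2, table 4: eliminating its round and table leaves {6}.
Round 4, table 2: eliminating its round and table leaves {6}.
Round 5, table 2: eliminating its round and table leaves {1, 6}.
Round 5, table 5: eliminating its round and table leaves {6}.
Round 6, table 4: eliminating its round and table leaves {2}.
Round 6, table 6: eliminating its round and table leaves {4}.
Only one assignment across all blanks avoids any round or table repeat, giving 1 completion.

1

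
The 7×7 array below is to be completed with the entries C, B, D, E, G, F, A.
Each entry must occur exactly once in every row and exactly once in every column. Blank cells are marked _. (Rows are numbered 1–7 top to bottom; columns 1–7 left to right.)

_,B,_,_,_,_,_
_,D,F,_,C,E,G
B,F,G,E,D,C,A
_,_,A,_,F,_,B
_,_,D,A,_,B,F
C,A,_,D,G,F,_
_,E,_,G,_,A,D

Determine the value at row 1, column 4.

Row 2, column 1: row 2 has {C, D, E, G, F} and column 1 has {C, B}, leaving only A.
Row 2, column 4: row 2 has {C, D, E, G, F, A} and column 4 has {D, E, G, A}, leaving only B.
Row 4, column 4: row 4 has {B, F, A} and column 4 has {B, D, E, G, A}, leaving only C.
Row 1 already has {B} and column 4 already has {C, B, D, E, G, A}, so row 1, column 4 must be F.

F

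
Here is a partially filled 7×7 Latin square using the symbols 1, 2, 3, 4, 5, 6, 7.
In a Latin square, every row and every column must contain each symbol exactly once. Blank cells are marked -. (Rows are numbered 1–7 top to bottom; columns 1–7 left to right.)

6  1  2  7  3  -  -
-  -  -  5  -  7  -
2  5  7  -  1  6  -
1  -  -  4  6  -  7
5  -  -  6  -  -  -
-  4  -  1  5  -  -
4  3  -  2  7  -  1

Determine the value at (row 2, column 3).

1

Row 2, column 1: row 2 has {5, 7} and column 1 has {1, 2, 4, 5, 6}, leaving only 3.
Row 3, column 4: row 3 has {1, 2, 5, 6, 7} and column 4 has {1, 2, 4, 5, 6, 7}, leaving only 3.
Row 3, column 7: row 3 has {1, 2, 3, 5, 6, 7} and column 7 has {1, 7}, leaving only 4.
Row 1, column 7: row 1 has {1, 2, 3, 6, 7} and column 7 has {1, 4, 7}, leaving only 5.
Row 1, column 6: row 1 has {1, 2, 3, 5, 6, 7} and column 6 has {6, 7}, leaving only 4.
Row 4, column 2: row 4 has {1, 4, 6, 7} and column 2 has {1, 3, 4, 5}, leaving only 2.
Row 2, column 2: row 2 has {3, 5, 7} and column 2 has {1, 2, 3, 4, 5}, leaving only 6.
Row 2, column 7: row 2 has {3, 5, 6, 7} and column 7 has {1, 4, 5, 7}, leaving only 2.
Row 2, column 5: row 2 has {2, 3, 5, 6, 7} and column 5 has {1, 3, 5, 6, 7}, leaving only 4.
Row 2 already has {2, 3, 4, 5, 6, 7} and column 3 already has {2, 7}, so row 2, column 3 must be 1.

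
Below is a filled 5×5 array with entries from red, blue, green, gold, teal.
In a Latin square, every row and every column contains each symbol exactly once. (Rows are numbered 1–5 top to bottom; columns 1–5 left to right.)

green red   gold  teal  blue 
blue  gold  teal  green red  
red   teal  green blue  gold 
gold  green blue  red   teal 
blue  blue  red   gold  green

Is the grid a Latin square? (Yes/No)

No

Row 5 contains blue twice (at columns 1 and 2), so it is not a permutation.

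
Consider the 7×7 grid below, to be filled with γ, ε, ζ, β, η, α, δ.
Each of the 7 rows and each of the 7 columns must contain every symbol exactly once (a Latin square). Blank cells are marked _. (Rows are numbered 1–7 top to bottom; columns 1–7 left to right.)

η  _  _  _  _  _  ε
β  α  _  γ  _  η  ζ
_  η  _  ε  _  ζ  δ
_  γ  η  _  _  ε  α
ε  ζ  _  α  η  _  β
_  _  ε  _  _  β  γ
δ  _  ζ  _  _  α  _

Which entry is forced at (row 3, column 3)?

Row 2, column 3: row 2 has {γ, ζ, β, η, α} and column 3 has {ε, ζ, η}, leaving only δ.
Row 2, column 5: row 2 has {γ, ζ, β, η, α, δ} and column 5 has {η}, leaving only ε.
Row 4, column 1: row 4 has {γ, ε, η, α} and column 1 has {ε, β, η, δ}, leaving only ζ.
Row 5, column 3: row 5 has {ε, ζ, β, η, α} and column 3 has {ε, ζ, η, δ}, leaving only γ.
Row 5, column 6: row 5 has {γ, ε, ζ, β, η, α} and column 6 has {ε, ζ, β, η, α}, leaving only δ.
Row 1, column 6: row 1 has {ε, η} and column 6 has {ε, ζ, β, η, α, δ}, leaving only γ.
Row 6, column 1: row 6 has {γ, ε, β} and column 1 has {ε, ζ, β, η, δ}, leaving only α.
Row 3, column 1: row 3 has {ε, ζ, η, δ} and column 1 has {ε, ζ, β, η, α, δ}, leaving only γ.
Row 6, column 2: row 6 has {γ, ε, β, α} and column 2 has {γ, ζ, η, α}, leaving only δ.
Row 1, column 2: row 1 has {γ, ε, η} and column 2 has {γ, ζ, η, α, δ}, leaving only β.
Row 1, column 3: row 1 has {γ, ε, β, η} and column 3 has {γ, ε, ζ, η, δ}, leaving only α.
Row 3 already has {γ, ε, ζ, η, δ} and column 3 already has {γ, ε, ζ, η, α, δ}, so row 3, column 3 must be β.

β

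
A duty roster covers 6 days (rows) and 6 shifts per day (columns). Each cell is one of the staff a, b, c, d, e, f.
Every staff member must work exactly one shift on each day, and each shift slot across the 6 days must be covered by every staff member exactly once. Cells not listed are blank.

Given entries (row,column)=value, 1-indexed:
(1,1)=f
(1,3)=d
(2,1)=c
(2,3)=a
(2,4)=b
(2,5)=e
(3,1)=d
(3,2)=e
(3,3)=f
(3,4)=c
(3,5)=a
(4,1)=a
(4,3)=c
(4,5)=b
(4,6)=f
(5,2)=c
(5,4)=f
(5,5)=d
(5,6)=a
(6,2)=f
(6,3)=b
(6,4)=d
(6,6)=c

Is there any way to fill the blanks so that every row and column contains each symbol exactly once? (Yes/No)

No

Day 6, shift 5: day 6 together with shift 5 already contain {a, b, c, d, e, f} — every symbol — so nothing can go there. The grid has no valid completion.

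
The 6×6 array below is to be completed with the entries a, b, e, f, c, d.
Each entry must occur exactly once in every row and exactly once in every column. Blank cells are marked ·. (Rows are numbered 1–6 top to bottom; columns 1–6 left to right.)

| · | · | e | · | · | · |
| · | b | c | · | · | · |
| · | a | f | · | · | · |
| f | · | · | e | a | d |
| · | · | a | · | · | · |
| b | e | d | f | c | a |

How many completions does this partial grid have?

34

Row 1, column 1: eliminating its row and column leaves {a, c, d}.
Row 1, column 2: eliminating its row and column leaves {f, c, d}.
Row 1, column 4: eliminating its row and column leaves {a, b, c, d}.
Row 1, column 5: eliminating its row and column leaves {b, f, d}.
Row 1, column 6: eliminating its row and column leaves {b, f, c}.
Row 2, column 1: eliminating its row and column leaves {a, e, d}.
Row 2, column 4: eliminating its row and column leaves {a, d}.
Row 2, column 5: eliminating its row and column leaves {e, f, d}.
Row 2, column 6: eliminating its row and column leaves {e, f}.
Row 3, column 1: eliminating its row and column leaves {e, c, d}.
Row 3, column 4: eliminating its row and column leaves {b, c, d}.
Row 3, column 5: eliminating its row and column leaves {b, e, d}.
Row 3, column 6: eliminating its row and column leaves {b, e, c}.
Row 4, column 2: eliminating its row and column leaves {c}.
Row 4, column 3: eliminating its row and column leaves {b}.
Row 5, column 1: eliminating its row and column leaves {e, c, d}.
Row 5, column 2: eliminating its row and column leaves {f, c, d}.
Row 5, column 4: eliminating its row and column leaves {b, c, d}.
Row 5, column 5: eliminating its row and column leaves {b, e, f, d}.
Row 5, column 6: eliminating its row and column leaves {b, e, f, c}.
Enumerating the assignments across these blanks that avoid any row or column repeat gives 34 completions.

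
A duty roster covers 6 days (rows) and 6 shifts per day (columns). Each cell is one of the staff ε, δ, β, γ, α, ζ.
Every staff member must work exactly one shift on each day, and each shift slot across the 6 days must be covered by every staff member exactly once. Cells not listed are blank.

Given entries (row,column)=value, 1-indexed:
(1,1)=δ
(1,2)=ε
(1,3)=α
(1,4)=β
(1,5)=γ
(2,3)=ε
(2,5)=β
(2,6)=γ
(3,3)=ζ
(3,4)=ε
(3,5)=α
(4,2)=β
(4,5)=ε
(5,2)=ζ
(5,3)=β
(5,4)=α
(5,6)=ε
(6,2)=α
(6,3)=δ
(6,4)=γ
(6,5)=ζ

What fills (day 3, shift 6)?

Day 1, shift 6: day 1 has {ε, δ, β, γ, α} and shift 6 has {ε, γ}, leaving only ζ.
Day 2, shift 2: day 2 has {ε, β, γ} and shift 2 has {ε, β, α, ζ}, leaving only δ.
Day 2, shift 4: day 2 has {ε, δ, β, γ} and shift 4 has {ε, β, γ, α}, leaving only ζ.
Day 2, shift 1: day 2 has {ε, δ, β, γ, ζ} and shift 1 has {δ}, leaving only α.
Day 3, shift 2: day 3 has {ε, α, ζ} and shift 2 has {ε, δ, β, α, ζ}, leaving only γ.
Day 3, shift 1: day 3 has {ε, γ, α, ζ} and shift 1 has {δ, α}, leaving only β.
Day 3 already has {ε, β, γ, α, ζ} and shift 6 already has {ε, γ, ζ}, so day 3, shift 6 must be δ.

δ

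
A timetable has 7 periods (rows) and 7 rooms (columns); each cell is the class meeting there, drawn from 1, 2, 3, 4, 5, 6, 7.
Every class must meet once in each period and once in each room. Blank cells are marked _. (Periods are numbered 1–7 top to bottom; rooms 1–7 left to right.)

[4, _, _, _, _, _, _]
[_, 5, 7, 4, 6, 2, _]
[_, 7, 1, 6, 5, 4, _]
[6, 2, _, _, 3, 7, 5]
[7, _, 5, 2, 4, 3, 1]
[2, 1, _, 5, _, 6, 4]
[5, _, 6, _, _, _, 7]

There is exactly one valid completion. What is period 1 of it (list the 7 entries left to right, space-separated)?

Period 2, room 7: period 2 has {2, 4, 5, 6, 7} and room 7 has {1, 4, 5, 7}, leaving only 3.
Period 2, room 1: period 2 has {2, 3, 4, 5, 6, 7} and room 1 has {2, 4, 5, 6, 7}, leaving only 1.
Period 3, room 1: period 3 has {1, 4, 5, 6, 7} and room 1 has {1, 2, 4, 5, 6, 7}, leaving only 3.
Period 3, room 7: period 3 has {1, 3, 4, 5, 6, 7} and room 7 has {1, 3, 4, 5, 7}, leaving only 2.
Period 1, room 7: period 1 has {4} and room 7 has {1, 2, 3, 4, 5, 7}, leaving only 6.
Period 1, room 2: period 1 has {4, 6} and room 2 has {1, 2, 5, 7}, leaving only 3.
Period 1, room 3: period 1 has {3, 4, 6} and room 3 has {1, 5, 6, 7}, leaving only 2.
Period 4, room 3: period 4 has {2, 3, 5, 6, 7} and room 3 has {1, 2, 5, 6, 7}, leaving only 4.
Period 4, room 4: period 4 has {2, 3, 4, 5, 6, 7} and room 4 has {2, 4, 5, 6}, leaving only 1.
Period 1, room 4: period 1 has {2, 3, 4, 6} and room 4 has {1, 2, 4, 5, 6}, leaving only 7.
Period 1, room 5: period 1 has {2, 3, 4, 6, 7} and room 5 has {3, 4, 5, 6}, leaving only 1.
Period 1, room 6: period 1 has {1, 2, 3, 4, 6, 7} and room 6 has {2, 3, 4, 6, 7}, leaving only 5.
So period 1 reads: 4 3 2 7 1 5 6.

4 3 2 7 1 5 6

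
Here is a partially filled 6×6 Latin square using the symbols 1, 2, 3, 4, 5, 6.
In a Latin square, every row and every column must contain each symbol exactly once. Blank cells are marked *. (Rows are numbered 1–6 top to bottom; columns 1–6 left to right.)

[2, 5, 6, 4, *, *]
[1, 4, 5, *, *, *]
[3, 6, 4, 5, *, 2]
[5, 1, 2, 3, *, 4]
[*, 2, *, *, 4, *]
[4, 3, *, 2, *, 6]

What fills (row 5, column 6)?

Row 2, column 4: row 2 has {1, 4, 5} and column 4 has {2, 3, 4, 5}, leaving only 6.
Row 2, column 6: row 2 has {1, 4, 5, 6} and column 6 has {2, 4, 6}, leaving only 3.
Row 1, column 6: row 1 has {2, 4, 5, 6} and column 6 has {2, 3, 4, 6}, leaving only 1.
Row 5 already has {2, 4} and column 6 already has {1, 2, 3, 4, 6}, so row 5, column 6 must be 5.

5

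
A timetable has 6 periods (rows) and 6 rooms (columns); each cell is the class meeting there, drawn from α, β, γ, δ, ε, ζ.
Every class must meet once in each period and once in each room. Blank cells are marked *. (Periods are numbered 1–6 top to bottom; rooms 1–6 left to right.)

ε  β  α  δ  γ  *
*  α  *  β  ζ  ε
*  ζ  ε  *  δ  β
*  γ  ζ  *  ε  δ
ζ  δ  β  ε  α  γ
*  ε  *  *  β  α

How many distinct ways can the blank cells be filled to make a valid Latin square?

Period 1, room 6: eliminating its period and room leaves {ζ}.
Period 2, room 1: eliminating its period and room leaves {γ, δ}.
Period 2, room 3: eliminating its period and room leaves {γ, δ}.
Period 3, room 1: eliminating its period and room leaves {α, γ}.
Period 3, room 4: eliminating its period and room leaves {α, γ}.
Period 4, room 1: eliminating its period and room leaves {α, β}.
Period 4, room 4: eliminating its period and room leaves {α}.
Period 6, room 1: eliminating its period and room leaves {γ, δ}.
Period 6, room 3: eliminating its period and room leaves {γ, δ}.
Period 6, room 4: eliminating its period and room leaves {γ, ζ}.
Enumerating the assignments across these blanks that avoid any period or room repeat gives 2 completions.

2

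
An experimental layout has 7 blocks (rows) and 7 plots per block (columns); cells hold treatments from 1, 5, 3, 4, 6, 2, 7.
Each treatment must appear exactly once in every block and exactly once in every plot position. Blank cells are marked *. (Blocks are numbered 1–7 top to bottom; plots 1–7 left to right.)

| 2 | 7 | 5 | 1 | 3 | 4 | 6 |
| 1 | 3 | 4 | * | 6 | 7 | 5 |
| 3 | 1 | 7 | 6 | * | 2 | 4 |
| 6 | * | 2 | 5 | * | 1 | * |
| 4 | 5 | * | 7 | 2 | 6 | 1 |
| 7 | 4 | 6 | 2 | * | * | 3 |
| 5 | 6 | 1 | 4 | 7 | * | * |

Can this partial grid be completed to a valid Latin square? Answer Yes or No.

No

Block 2, plot 4: block 2 together with plot 4 already contain {1, 5, 3, 4, 6, 2, 7} — every symbol — so nothing can go there. The grid has no valid completion.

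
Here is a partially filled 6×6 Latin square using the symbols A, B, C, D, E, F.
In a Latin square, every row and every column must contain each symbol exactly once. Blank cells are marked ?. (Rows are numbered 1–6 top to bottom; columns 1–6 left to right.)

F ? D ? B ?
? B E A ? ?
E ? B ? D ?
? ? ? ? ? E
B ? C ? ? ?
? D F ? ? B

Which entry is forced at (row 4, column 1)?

D

Row 4, column 3: row 4 has {E} and column 3 has {B, C, D, E, F}, leaving only A.
Row 4, column 1 is narrowed to {C, D}.
If it were C, then row 4, column 5 would be left with no valid symbol.
So row 4, column 1 must be D.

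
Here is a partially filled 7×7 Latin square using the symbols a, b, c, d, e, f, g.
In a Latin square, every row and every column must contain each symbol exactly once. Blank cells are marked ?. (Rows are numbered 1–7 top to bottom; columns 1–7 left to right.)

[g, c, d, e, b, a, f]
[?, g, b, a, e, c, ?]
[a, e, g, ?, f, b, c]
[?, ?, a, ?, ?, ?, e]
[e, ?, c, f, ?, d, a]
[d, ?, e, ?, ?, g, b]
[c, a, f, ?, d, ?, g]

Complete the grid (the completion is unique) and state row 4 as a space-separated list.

Row 4, column 6: row 4 has {a, e} and column 6 has {a, b, c, d, g}, leaving only f.
Row 4, column 1: row 4 has {a, e, f} and column 1 has {a, c, d, e, g}, leaving only b.
Row 4, column 2: row 4 has {a, b, e, f} and column 2 has {a, c, e, g}, leaving only d.
Row 2, column 1: row 2 has {a, b, c, e, g} and column 1 has {a, b, c, d, e, g}, leaving only f.
Row 2, column 7: row 2 has {a, b, c, e, f, g} and column 7 has {a, b, c, e, f, g}, leaving only d.
Row 3, column 4: row 3 has {a, b, c, e, f, g} and column 4 has {a, e, f}, leaving only d.
Row 5, column 2: row 5 has {a, c, d, e, f} and column 2 has {a, c, d, e, g}, leaving only b.
Row 5, column 5: row 5 has {a, b, c, d, e, f} and column 5 has {b, d, e, f}, leaving only g.
Row 4, column 5: row 4 has {a, b, d, e, f} and column 5 has {b, d, e, f, g}, leaving only c.
Row 4, column 4: row 4 has {a, b, c, d, e, f} and column 4 has {a, d, e, f}, leaving only g.
So row 4 reads: b d a g c f e.

b d a g c f e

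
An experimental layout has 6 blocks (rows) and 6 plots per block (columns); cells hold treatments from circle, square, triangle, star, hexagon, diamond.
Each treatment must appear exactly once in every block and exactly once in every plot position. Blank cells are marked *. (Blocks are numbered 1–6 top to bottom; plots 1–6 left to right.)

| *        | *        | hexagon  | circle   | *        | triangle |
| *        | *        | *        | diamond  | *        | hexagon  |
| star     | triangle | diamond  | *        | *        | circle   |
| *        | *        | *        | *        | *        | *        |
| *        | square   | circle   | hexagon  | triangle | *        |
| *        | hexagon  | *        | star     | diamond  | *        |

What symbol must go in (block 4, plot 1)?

Block 3, plot 4: block 3 has {circle, triangle, star, diamond} and plot 4 has {circle, star, hexagon, diamond}, leaving only square.
Block 3, plot 5: block 3 has {circle, square, triangle, star, diamond} and plot 5 has {triangle, diamond}, leaving only hexagon.
Block 4, plot 4: block 4 has {} and plot 4 has {circle, square, star, hexagon, diamond}, leaving only triangle.
Block 5, plot 1: block 5 has {circle, square, triangle, hexagon} and plot 1 has {star}, leaving only diamond.
Block 1, plot 1: block 1 has {circle, triangle, hexagon} and plot 1 has {star, diamond}, leaving only square.
Block 1, plot 5: block 1 has {circle, square, triangle, hexagon} and plot 5 has {triangle, hexagon, diamond}, leaving only star.
Block 1, plot 2: block 1 has {circle, square, triangle, star, hexagon} and plot 2 has {square, triangle, hexagon}, leaving only diamond.
Block 5, plot 6: block 5 has {circle, square, triangle, hexagon, diamond} and plot 6 has {circle, triangle, hexagon}, leaving only star.
Block 6, plot 6: block 6 has {star, hexagon, diamond} and plot 6 has {circle, triangle, star, hexagon}, leaving only square.
Block 4, plot 6: block 4 has {triangle} and plot 6 has {circle, square, triangle, star, hexagon}, leaving only diamond.
Block 6, plot 3: block 6 has {square, star, hexagon, diamond} and plot 3 has {circle, hexagon, diamond}, leaving only triangle.
Block 6, plot 1: block 6 has {square, triangle, star, hexagon, diamond} and plot 1 has {square, star, diamond}, leaving only circle.
Block 4 already has {triangle, diamond} and plot 1 already has {circle, square, star, diamond}, so block 4, plot 1 must be hexagon.

hexagon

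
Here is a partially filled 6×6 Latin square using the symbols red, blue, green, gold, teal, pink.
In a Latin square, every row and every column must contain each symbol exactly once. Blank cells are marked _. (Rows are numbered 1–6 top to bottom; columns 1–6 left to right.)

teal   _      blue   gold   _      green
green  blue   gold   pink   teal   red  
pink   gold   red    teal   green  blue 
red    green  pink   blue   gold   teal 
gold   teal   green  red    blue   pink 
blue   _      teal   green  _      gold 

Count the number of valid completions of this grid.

Row 1, column 2: eliminating its row and column leaves {red, pink}.
Row 1, column 5: eliminating its row and column leaves {red, pink}.
Row 6, column 2: eliminating its row and column leaves {red, pink}.
Row 6, column 5: eliminating its row and column leaves {red, pink}.
Enumerating the assignments across these blanks that avoid any row or column repeat gives 2 completions.

2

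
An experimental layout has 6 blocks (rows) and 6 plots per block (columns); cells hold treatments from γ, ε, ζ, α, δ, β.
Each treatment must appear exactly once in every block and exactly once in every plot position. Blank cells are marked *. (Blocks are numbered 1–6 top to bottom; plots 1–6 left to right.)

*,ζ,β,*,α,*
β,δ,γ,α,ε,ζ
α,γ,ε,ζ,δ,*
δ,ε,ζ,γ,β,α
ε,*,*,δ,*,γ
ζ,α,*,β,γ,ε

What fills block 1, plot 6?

δ

Block 1 already has {ζ, α, β} and plot 6 already has {γ, ε, ζ, α}, so block 1, plot 6 must be δ.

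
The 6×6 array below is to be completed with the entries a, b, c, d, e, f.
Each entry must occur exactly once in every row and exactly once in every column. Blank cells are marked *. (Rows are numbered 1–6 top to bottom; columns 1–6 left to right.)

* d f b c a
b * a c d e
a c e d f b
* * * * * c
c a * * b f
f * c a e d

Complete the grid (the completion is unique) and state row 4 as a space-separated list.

d e b f a c

Row 4, column 5: row 4 has {c} and column 5 has {b, c, d, e, f}, leaving only a.
Row 1, column 1: row 1 has {a, b, c, d, f} and column 1 has {a, b, c, f}, leaving only e.
Row 4, column 1: row 4 has {a, c} and column 1 has {a, b, c, e, f}, leaving only d.
Row 4, column 3: row 4 has {a, c, d} and column 3 has {a, c, e, f}, leaving only b.
Row 2, column 2: row 2 has {a, b, c, d, e} and column 2 has {a, c, d}, leaving only f.
Row 4, column 2: row 4 has {a, b, c, d} and column 2 has {a, c, d, f}, leaving only e.
Row 4, column 4: row 4 has {a, b, c, d, e} and column 4 has {a, b, c, d}, leaving only f.
So row 4 reads: d e b f a c.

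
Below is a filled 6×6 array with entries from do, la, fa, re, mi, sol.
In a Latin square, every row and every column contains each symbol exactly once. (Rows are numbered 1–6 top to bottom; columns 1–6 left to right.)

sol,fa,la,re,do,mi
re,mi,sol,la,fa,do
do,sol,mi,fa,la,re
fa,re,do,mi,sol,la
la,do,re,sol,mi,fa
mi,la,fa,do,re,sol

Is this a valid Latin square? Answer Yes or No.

Yes

Each row is a permutation of the 6 symbols, and so is each column.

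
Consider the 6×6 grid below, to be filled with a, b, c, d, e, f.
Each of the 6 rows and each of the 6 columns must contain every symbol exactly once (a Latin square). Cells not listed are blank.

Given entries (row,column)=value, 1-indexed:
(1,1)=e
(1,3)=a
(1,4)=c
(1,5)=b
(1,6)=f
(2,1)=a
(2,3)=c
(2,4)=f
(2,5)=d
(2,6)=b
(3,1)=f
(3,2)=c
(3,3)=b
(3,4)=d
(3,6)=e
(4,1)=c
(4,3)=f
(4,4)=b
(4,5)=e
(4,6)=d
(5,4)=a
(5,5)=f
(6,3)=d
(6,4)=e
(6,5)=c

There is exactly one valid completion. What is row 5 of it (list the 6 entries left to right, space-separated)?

Row 5, column 3: row 5 has {a, f} and column 3 has {a, b, c, d, f}, leaving only e.
Row 5, column 6: row 5 has {a, e, f} and column 6 has {b, d, e, f}, leaving only c.
Row 1, column 2: row 1 has {a, b, c, e, f} and column 2 has {c}, leaving only d.
Row 5, column 2: row 5 has {a, c, e, f} and column 2 has {c, d}, leaving only b.
Row 5, column 1: row 5 has {a, b, c, e, f} and column 1 has {a, c, e, f}, leaving only d.
So row 5 reads: d b e a f c.

d b e a f c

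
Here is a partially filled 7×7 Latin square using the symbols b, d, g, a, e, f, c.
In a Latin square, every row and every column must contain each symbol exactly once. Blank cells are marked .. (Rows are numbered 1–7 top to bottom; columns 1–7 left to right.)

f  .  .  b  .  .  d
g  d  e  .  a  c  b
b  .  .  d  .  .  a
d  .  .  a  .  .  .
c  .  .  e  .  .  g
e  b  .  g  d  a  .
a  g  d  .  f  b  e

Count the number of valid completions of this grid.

Row 1, column 2: eliminating its row and column leaves {a, e, c}.
Row 1, column 3: eliminating its row and column leaves {g, a, c}.
Row 1, column 5: eliminating its row and column leaves {g, e, c}.
Row 1, column 6: eliminating its row and column leaves {g, e}.
Row 2, column 4: eliminating its row and column leaves {f}.
Row 3, column 2: eliminating its row and column leaves {e, f, c}.
Row 3, column 3: eliminating its row and column leaves {g, f, c}.
Row 3, column 5: eliminating its row and column leaves {g, e, c}.
Row 3, column 6: eliminating its row and column leaves {g, e, f}.
Row 4, column 2: eliminating its row and column leaves {e, f, c}.
Row 4, column 3: eliminating its row and column leaves {b, g, f, c}.
Row 4, column 5: eliminating its row and column leaves {b, g, e, c}.
Row 4, column 6: eliminating its row and column leaves {g, e, f}.
Row 4, column 7: eliminating its row and column leaves {f, c}.
Row 5, column 2: eliminating its row and column leaves {a, f}.
Row 5, column 3: eliminating its row and column leaves {b, a, f}.
Row 5, column 5: eliminating its row and column leaves {b}.
Row 5, column 6: eliminating its row and column leaves {d, f}.
Row 6, column 3: eliminating its row and column leaves {f, c}.
Row 6, column 7: eliminating its row and column leaves {f, c}.
Row 7, column 4: eliminating its row and column leaves {c}.
Enumerating the assignments across these blanks that avoid any row or column repeat gives 9 completions.

9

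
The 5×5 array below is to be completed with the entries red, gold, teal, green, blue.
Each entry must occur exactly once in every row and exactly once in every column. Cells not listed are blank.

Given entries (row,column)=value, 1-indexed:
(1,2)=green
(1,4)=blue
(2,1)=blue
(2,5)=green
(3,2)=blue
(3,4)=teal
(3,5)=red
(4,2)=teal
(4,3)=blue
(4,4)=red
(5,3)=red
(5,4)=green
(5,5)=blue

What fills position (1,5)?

teal

Row 2, column 4: row 2 has {green, blue} and column 4 has {red, teal, green, blue}, leaving only gold.
Row 2, column 2: row 2 has {gold, green, blue} and column 2 has {teal, green, blue}, leaving only red.
Row 2, column 3: row 2 has {red, gold, green, blue} and column 3 has {red, blue}, leaving only teal.
Row 1, column 3: row 1 has {green, blue} and column 3 has {red, teal, blue}, leaving only gold.
Row 1 already has {gold, green, blue} and column 5 already has {red, green, blue}, so row 1, column 5 must be teal.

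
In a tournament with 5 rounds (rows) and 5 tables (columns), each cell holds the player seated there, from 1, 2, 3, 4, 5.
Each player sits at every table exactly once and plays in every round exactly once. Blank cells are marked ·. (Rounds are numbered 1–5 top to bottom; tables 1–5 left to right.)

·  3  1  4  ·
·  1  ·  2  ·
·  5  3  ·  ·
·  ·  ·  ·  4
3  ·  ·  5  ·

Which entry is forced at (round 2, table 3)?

4

Round 3, table 4: round 3 has {3, 5} and table 4 has {2, 4, 5}, leaving only 1.
Round 3, table 5: round 3 has {1, 3, 5} and table 5 has {4}, leaving only 2.
Round 1, table 5: round 1 has {1, 3, 4} and table 5 has {2, 4}, leaving only 5.
Round 1, table 1: round 1 has {1, 3, 4, 5} and table 1 has {3}, leaving only 2.
Round 2, table 5: round 2 has {1, 2} and table 5 has {2, 4, 5}, leaving only 3.
Round 3, table 1: round 3 has {1, 2, 3, 5} and table 1 has {2, 3}, leaving only 4.
Round 2, table 1: round 2 has {1, 2, 3} and table 1 has {2, 3, 4}, leaving only 5.
Round 2 already has {1, 2, 3, 5} and table 3 already has {1, 3}, so round 2, table 3 must be 4.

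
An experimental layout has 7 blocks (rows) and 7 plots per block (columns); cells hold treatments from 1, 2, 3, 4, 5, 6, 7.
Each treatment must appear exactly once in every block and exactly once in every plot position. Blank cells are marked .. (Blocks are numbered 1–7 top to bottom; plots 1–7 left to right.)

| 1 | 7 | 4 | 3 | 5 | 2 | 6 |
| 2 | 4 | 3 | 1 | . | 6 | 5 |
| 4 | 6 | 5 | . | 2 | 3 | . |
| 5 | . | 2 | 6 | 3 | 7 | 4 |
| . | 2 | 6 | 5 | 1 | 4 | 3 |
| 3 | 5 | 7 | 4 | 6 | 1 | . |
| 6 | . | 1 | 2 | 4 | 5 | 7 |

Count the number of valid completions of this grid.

1

Block 2, plot 5: eliminating its block and plot leaves {7}.
Block 3, plot 4: eliminating its block and plot leaves {7}.
Block 3, plot 7: eliminating its block and plot leaves {1}.
Block 4, plot 2: eliminating its block and plot leaves {1}.
Block 5, plot 1: eliminating its block and plot leaves {7}.
Block 6, plot 7: eliminating its block and plot leaves {2}.
Block 7, plot 2: eliminating its block and plot leaves {3}.
Only one assignment across all blanks avoids any block or plot repeat, giving 1 completion.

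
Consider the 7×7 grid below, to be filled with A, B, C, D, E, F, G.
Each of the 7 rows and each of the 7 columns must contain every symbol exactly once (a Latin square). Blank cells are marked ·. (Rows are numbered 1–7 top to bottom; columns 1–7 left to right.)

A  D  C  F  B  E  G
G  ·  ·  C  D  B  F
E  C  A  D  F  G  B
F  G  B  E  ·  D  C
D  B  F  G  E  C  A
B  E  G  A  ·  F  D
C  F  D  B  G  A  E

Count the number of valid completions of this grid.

Row 2, column 2: eliminating its row and column leaves {A}.
Row 2, column 3: eliminating its row and column leaves {E}.
Row 4, column 5: eliminating its row and column leaves {A}.
Row 6, column 5: eliminating its row and column leaves {C}.
Only one assignment across all blanks avoids any row or column repeat, giving 1 completion.

1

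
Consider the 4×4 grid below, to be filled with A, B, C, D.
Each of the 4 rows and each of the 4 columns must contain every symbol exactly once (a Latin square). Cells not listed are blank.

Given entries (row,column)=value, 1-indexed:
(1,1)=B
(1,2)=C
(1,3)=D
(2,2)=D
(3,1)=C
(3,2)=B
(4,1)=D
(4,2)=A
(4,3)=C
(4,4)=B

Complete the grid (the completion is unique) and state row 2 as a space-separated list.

Row 2, column 1: row 2 has {D} and column 1 has {B, C, D}, leaving only A.
Row 2, column 3: row 2 has {A, D} and column 3 has {C, D}, leaving only B.
Row 2, column 4: row 2 has {A, B, D} and column 4 has {B}, leaving only C.
So row 2 reads: A D B C.

A D B C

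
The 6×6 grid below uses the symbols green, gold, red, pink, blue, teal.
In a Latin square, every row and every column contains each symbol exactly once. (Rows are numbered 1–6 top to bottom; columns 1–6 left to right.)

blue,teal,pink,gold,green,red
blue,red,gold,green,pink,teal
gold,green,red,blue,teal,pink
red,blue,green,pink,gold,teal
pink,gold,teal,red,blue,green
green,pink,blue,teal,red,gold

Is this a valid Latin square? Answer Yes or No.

No

Every row is a permutation, but column 6 contains teal twice (at rows 2 and 4).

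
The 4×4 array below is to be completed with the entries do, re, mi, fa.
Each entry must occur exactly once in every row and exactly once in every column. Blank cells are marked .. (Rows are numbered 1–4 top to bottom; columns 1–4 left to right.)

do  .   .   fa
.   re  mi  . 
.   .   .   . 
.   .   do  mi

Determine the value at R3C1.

Row 1, column 2: row 1 has {do, fa} and column 2 has {re}, leaving only mi.
Row 1, column 3: row 1 has {do, mi, fa} and column 3 has {do, mi}, leaving only re.
Row 2, column 1: row 2 has {re, mi} and column 1 has {do}, leaving only fa.
Row 2, column 4: row 2 has {re, mi, fa} and column 4 has {mi, fa}, leaving only do.
Row 3, column 3: row 3 has {} and column 3 has {do, re, mi}, leaving only fa.
Row 3, column 2: row 3 has {fa} and column 2 has {re, mi}, leaving only do.
Row 3, column 4: row 3 has {do, fa} and column 4 has {do, mi, fa}, leaving only re.
Row 3 already has {do, re, fa} and column 1 already has {do, fa}, so row 3, column 1 must be mi.

mi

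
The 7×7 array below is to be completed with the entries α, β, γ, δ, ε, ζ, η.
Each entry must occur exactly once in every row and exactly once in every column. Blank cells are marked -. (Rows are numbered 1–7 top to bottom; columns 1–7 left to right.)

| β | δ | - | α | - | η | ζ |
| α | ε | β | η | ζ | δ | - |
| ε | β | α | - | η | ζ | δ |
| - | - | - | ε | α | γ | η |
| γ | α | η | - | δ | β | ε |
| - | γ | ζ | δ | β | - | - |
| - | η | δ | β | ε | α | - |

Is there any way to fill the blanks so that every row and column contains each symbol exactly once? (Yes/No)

No

Row 4, column 3: row 4 together with column 3 already contain {α, β, γ, δ, ε, ζ, η} — every symbol — so nothing can go there. The grid has no valid completion.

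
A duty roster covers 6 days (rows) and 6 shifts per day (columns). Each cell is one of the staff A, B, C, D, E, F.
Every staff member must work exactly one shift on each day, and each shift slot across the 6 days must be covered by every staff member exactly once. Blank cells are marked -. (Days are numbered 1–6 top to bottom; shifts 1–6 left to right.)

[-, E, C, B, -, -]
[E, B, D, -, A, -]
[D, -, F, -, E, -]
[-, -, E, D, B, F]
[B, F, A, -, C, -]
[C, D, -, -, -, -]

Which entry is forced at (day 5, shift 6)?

D

Day 2, shift 6: day 2 has {A, B, D, E} and shift 6 has {F}, leaving only C.
Day 2, shift 4: day 2 has {A, B, C, D, E} and shift 4 has {B, D}, leaving only F.
Day 4, shift 1: day 4 has {B, D, E, F} and shift 1 has {B, C, D, E}, leaving only A.
Day 1, shift 1: day 1 has {B, C, E} and shift 1 has {A, B, C, D, E}, leaving only F.
Day 1, shift 5: day 1 has {B, C, E, F} and shift 5 has {A, B, C, E}, leaving only D.
Day 1, shift 6: day 1 has {B, C, D, E, F} and shift 6 has {C, F}, leaving only A.
Day 3, shift 6: day 3 has {D, E, F} and shift 6 has {A, C, F}, leaving only B.
Day 4, shift 2: day 4 has {A, B, D, E, F} and shift 2 has {B, D, E, F}, leaving only C.
Day 3, shift 2: day 3 has {B, D, E, F} and shift 2 has {B, C, D, E, F}, leaving only A.
Day 3, shift 4: day 3 has {A, B, D, E, F} and shift 4 has {B, D, F}, leaving only C.
Day 5, shift 4: day 5 has {A, B, C, F} and shift 4 has {B, C, D, F}, leaving only E.
Day 5 already has {A, B, C, E, F} and shift 6 already has {A, B, C, F}, so day 5, shift 6 must be D.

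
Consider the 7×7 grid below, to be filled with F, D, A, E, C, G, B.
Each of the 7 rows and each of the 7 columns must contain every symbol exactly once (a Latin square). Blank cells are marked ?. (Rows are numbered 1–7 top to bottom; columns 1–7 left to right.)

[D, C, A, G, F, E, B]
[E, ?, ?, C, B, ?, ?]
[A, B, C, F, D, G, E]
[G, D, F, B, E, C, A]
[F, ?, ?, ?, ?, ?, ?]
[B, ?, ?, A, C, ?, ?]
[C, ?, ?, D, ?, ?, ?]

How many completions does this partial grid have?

Row 2, column 2: eliminating its row and column leaves {F, A, G}.
Row 2, column 3: eliminating its row and column leaves {D, G}.
Row 2, column 6: eliminating its row and column leaves {F, D, A}.
Row 2, column 7: eliminating its row and column leaves {F, D, G}.
Row 5, column 2: eliminating its row and column leaves {A, E, G}.
Row 5, column 3: eliminating its row and column leaves {D, E, G, B}.
Row 5, column 4: eliminating its row and column leaves {E}.
Row 5, column 5: eliminating its row and column leaves {A, G}.
Row 5, column 6: eliminating its row and column leaves {D, A, B}.
Row 5, column 7: eliminating its row and column leaves {D, C, G}.
Row 6, column 2: eliminating its row and column leaves {F, E, G}.
Row 6, column 3: eliminating its row and column leaves {D, E, G}.
Row 6, column 6: eliminating its row and column leaves {F, D}.
Row 6, column 7: eliminating its row and column leaves {F, D, G}.
Row 7, column 2: eliminating its row and column leaves {F, A, E, G}.
Row 7, column 3: eliminating its row and column leaves {E, G, B}.
Row 7, column 5: eliminating its row and column leaves {A, G}.
Row 7, column 6: eliminating its row and column leaves {F, A, B}.
Row 7, column 7: eliminating its row and column leaves {F, G}.
Enumerating the assignments across these blanks that avoid any row or column repeat gives 8 completions.

8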